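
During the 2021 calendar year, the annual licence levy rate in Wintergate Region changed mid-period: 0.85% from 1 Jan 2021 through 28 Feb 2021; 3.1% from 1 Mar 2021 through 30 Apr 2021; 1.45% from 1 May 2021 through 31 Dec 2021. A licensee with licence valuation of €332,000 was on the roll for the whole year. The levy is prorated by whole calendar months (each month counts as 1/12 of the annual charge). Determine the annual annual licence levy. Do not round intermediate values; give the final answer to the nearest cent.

1 Jan – 28 Feb 2021: 2 months at 0.85% → €332,000 × 0.85% × 2/12 = €470.3333
1 Mar – 30 Apr 2021: 2 months at 3.1% → €332,000 × 3.1% × 2/12 = €1,715.3333
1 May – 31 Dec 2021: 8 months at 1.45% → €332,000 × 1.45% × 8/12 = €3,209.3333
Total = €5,395.0000

€5,395.00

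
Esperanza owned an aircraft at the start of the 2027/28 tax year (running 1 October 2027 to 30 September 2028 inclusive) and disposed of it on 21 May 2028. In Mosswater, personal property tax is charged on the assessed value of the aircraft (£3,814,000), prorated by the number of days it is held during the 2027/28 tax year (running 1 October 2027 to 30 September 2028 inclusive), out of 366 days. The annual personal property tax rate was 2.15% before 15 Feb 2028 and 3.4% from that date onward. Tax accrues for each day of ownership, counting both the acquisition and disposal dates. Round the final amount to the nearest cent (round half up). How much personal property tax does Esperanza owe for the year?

£65,062.05

1 Oct 2027 – 14 Feb 2028: 137 days at 2.15% → £3,814,000 × 2.15% × 137/366 = £30,694.3634
15 Feb – 21 May 2028: 97 days at 3.4% → £3,814,000 × 3.4% × 97/366 = £34,367.6831
Total = £65,062.0464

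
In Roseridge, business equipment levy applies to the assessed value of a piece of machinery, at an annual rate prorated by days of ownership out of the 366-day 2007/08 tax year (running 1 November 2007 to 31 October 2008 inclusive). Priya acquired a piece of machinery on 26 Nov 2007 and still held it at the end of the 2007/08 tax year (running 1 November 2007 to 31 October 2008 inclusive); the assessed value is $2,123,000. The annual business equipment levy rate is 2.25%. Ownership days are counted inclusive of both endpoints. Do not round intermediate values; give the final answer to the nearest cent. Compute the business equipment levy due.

Days held (26 Nov 2007 – 31 Oct 2008): 341 out of 366
Tax = $2,123,000 × 2.25% × 341/366 = $44,504.6926

$44,504.69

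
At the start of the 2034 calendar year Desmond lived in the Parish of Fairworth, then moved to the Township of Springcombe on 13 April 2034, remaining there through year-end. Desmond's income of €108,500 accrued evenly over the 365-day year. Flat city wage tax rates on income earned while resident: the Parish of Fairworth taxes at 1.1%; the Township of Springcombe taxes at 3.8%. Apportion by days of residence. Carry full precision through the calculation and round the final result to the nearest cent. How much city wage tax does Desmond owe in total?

€3,304.35

The Parish of Fairworth, 1 January – 12 April 2034: 102 days → €108,500 × 1.1% × 102/365 = €333.5260
The Township of Springcombe, 13 April – 31 December 2034: 263 days → €108,500 × 3.8% × 263/365 = €2,970.8192
Total = €3,304.3452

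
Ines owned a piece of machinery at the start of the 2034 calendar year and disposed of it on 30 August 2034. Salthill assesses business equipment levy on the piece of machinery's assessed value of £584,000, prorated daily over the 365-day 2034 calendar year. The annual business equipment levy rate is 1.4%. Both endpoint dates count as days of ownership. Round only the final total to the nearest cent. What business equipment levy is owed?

£5,420.80

Days held (1 January – 30 August 2034): 242 out of 365
Tax = £584,000 × 1.4% × 242/365 = £5,420.8000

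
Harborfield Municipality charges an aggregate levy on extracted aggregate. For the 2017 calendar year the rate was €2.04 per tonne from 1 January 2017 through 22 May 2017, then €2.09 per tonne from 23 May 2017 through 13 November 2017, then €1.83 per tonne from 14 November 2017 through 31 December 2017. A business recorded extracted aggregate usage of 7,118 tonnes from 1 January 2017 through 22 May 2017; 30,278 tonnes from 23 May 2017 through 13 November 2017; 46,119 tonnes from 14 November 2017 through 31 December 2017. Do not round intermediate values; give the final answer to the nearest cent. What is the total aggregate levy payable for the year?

1 January – 22 May 2017: 7,118 tonnes at €2.04/tonne → €14,520.72
23 May – 13 November 2017: 30,278 tonnes at €2.09/tonne → €63,281.02
14 November – 31 December 2017: 46,119 tonnes at €1.83/tonne → €84,397.77

€162,199.51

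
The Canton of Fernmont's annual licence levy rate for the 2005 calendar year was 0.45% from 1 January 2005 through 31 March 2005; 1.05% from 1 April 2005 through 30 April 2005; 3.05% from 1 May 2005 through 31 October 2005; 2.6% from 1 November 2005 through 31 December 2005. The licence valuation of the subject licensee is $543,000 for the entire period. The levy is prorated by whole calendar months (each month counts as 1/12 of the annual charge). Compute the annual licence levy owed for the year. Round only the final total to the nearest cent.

$11,719.75

1 January – 31 March 2005: 3 months at 0.45% → $543,000 × 0.45% × 3/12 = $610.8750
1 April – 30 April 2005: 1 month at 1.05% → $543,000 × 1.05% × 1/12 = $475.1250
1 May – 31 October 2005: 6 months at 3.05% → $543,000 × 3.05% × 6/12 = $8,280.7500
1 November – 31 December 2005: 2 months at 2.6% → $543,000 × 2.6% × 2/12 = $2,353.0000
Total = $11,719.7500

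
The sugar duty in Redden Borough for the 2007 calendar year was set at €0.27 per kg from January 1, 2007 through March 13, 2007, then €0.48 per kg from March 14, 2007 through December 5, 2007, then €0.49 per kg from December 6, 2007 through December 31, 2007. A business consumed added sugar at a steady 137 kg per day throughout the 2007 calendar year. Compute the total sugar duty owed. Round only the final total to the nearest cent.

€21966.58

January 1 – March 13, 2007: 72 days × 137 kg/day = 9,864 kg at €0.27/kg → €2663.28
March 14 – December 5, 2007: 267 days × 137 kg/day = 36,579 kg at €0.48/kg → €17557.92
December 6 – December 31, 2007: 26 days × 137 kg/day = 3,562 kg at €0.49/kg → €1745.38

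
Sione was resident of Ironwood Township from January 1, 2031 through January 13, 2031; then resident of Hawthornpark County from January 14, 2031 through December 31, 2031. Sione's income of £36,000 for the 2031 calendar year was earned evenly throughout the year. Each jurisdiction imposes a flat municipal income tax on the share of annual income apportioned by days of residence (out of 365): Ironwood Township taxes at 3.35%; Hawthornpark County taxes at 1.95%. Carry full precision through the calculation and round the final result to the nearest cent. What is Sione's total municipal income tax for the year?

Ironwood Township, January 1 – January 13, 2031: 13 days → £36,000 × 3.35% × 13/365 = £42.9534
Hawthornpark County, January 14 – December 31, 2031: 352 days → £36,000 × 1.95% × 352/365 = £676.9973
Total = £719.9507

£719.95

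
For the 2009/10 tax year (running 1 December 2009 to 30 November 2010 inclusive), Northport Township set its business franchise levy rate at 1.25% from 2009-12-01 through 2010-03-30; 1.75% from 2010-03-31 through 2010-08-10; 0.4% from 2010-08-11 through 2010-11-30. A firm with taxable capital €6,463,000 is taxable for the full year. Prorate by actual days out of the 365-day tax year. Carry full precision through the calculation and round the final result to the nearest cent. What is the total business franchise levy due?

€75,705.63

2009-12-01 to 2010-03-30: 120 days at 1.25% → €6,463,000 × 1.25% × 120/365 = €26,560.2740
2010-03-31 to 2010-08-10: 133 days at 1.75% → €6,463,000 × 1.75% × 133/365 = €41,212.6918
2010-08-11 to 2010-11-30: 112 days at 0.4% → €6,463,000 × 0.4% × 112/365 = €7,932.6685
Total = €75,705.6342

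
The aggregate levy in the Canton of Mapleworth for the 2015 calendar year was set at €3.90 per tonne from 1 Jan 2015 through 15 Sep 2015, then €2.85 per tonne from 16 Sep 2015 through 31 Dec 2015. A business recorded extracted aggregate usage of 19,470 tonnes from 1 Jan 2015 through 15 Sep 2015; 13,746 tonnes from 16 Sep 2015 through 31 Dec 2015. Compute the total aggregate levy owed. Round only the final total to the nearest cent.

1 Jan – 15 Sep 2015: 19,470 tonnes at €3.90/tonne → €75,933.00
16 Sep – 31 Dec 2015: 13,746 tonnes at €2.85/tonne → €39,176.10

€115,109.10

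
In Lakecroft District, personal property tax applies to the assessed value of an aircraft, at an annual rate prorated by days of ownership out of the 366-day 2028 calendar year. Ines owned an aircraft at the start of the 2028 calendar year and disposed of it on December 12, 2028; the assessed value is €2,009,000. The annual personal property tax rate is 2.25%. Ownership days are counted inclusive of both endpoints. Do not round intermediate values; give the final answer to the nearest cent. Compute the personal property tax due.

Days held (January 1 – December 12, 2028): 347 out of 366
Tax = €2,009,000 × 2.25% × 347/366 = €42,855.9221

€42,855.92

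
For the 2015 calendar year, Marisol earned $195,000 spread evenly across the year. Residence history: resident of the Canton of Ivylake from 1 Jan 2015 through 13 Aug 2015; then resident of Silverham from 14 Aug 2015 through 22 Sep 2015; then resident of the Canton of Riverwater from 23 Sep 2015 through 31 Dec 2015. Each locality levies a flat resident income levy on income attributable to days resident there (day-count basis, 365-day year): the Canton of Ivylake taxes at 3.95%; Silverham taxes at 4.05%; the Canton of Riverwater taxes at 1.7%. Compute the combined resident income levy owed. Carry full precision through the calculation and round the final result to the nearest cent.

$6,521.82

The Canton of Ivylake, 1 Jan – 13 Aug 2015: 225 days → $195,000 × 3.95% × 225/365 = $4,748.1164
Silverham, 14 Aug – 22 Sep 2015: 40 days → $195,000 × 4.05% × 40/365 = $865.4795
The Canton of Riverwater, 23 Sep – 31 Dec 2015: 100 days → $195,000 × 1.7% × 100/365 = $908.2192
Total = $6,521.8151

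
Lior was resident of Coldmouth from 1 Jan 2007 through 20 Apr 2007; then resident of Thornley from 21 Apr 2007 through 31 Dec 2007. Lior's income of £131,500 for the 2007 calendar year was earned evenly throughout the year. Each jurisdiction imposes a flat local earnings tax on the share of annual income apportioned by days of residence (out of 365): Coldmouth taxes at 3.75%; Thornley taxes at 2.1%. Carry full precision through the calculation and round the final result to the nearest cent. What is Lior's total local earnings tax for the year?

£3,415.40

Coldmouth, 1 Jan – 20 Apr 2007: 110 days → £131,500 × 3.75% × 110/365 = £1,486.1301
Thornley, 21 Apr – 31 Dec 2007: 255 days → £131,500 × 2.1% × 255/365 = £1,929.2671
Total = £3,415.3973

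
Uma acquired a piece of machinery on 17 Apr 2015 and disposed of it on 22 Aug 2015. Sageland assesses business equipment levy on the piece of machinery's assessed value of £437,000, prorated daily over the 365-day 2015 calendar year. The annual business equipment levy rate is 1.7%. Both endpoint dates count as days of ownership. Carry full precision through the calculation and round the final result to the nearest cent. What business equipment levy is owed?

£2,605.24

Days held (17 Apr – 22 Aug 2015): 128 out of 365
Tax = £437,000 × 1.7% × 128/365 = £2,605.2384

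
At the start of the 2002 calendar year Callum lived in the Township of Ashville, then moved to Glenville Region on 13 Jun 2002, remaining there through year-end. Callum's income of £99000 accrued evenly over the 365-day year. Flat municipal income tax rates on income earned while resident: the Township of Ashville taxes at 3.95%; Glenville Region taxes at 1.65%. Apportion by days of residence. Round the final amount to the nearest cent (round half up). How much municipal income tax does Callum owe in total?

The Township of Ashville, 1 Jan – 12 Jun 2002: 163 days → £99000 × 3.95% × 163/365 = £1746.3329
Glenville Region, 13 Jun – 31 Dec 2002: 202 days → £99000 × 1.65% × 202/365 = £904.0192
Total = £2650.3521

£2650.35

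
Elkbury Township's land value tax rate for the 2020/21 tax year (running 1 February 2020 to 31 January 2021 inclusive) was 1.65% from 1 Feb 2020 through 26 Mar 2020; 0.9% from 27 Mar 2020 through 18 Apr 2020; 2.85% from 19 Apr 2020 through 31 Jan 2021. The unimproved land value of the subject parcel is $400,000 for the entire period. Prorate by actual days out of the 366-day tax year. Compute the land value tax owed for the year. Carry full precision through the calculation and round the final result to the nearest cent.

$10,188.52

1 Feb – 26 Mar 2020: 55 days at 1.65% → $400,000 × 1.65% × 55/366 = $991.8033
27 Mar – 18 Apr 2020: 23 days at 0.9% → $400,000 × 0.9% × 23/366 = $226.2295
19 Apr 2020 – 31 Jan 2021: 288 days at 2.85% → $400,000 × 2.85% × 288/366 = $8,970.4918
Total = $10,188.5246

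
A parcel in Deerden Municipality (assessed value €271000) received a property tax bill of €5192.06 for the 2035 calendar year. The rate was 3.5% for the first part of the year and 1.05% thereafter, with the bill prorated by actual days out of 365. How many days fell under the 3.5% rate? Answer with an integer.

Let d = days at the first rate; then 365 − d days at the second rate.
€271000 × [3.5%·d + 1.05%·(365−d)] / 365 = €5192.06
Solving gives d = 129, so the new rate took effect on May 10, 2035.

129 days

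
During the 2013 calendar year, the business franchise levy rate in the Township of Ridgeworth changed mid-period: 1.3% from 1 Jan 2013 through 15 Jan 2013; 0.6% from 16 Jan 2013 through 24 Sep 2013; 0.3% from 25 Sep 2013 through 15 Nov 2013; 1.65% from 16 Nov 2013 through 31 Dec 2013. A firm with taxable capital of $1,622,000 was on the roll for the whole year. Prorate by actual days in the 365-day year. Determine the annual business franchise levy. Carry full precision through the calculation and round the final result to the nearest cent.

1 Jan – 15 Jan 2013: 15 days at 1.3% → $1,622,000 × 1.3% × 15/365 = $866.5479
16 Jan – 24 Sep 2013: 252 days at 0.6% → $1,622,000 × 0.6% × 252/365 = $6,719.0795
25 Sep – 15 Nov 2013: 52 days at 0.3% → $1,622,000 × 0.3% × 52/365 = $693.2384
16 Nov – 31 Dec 2013: 46 days at 1.65% → $1,622,000 × 1.65% × 46/365 = $3,372.8712
Total = $11,651.7370

$11,651.74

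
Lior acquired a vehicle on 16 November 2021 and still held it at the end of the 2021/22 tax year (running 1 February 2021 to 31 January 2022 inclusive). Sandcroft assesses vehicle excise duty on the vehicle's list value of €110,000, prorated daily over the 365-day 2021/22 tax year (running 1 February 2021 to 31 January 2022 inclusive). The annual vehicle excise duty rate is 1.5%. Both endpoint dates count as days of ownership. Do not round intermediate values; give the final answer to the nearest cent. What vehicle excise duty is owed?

€348.08

Days held (16 November 2021 – 31 January 2022): 77 out of 365
Tax = €110,000 × 1.5% × 77/365 = €348.0822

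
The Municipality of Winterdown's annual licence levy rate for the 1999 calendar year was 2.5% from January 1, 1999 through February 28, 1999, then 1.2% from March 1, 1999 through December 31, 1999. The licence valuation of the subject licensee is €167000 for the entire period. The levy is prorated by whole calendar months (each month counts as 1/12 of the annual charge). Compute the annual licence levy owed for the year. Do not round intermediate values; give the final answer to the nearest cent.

€2365.83

January 1 – February 28, 1999: 2 months at 2.5% → €167000 × 2.5% × 2/12 = €695.8333
March 1 – December 31, 1999: 10 months at 1.2% → €167000 × 1.2% × 10/12 = €1670.0000
Total = €2365.8333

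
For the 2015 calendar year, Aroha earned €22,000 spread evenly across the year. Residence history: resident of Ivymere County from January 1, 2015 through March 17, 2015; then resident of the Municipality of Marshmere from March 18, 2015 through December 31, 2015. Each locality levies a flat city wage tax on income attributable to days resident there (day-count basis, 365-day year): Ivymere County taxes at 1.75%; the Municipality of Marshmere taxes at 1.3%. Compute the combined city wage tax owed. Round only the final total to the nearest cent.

Ivymere County, January 1 – March 17, 2015: 76 days → €22,000 × 1.75% × 76/365 = €80.1644
The Municipality of Marshmere, March 18 – December 31, 2015: 289 days → €22,000 × 1.3% × 289/365 = €226.4493
Total = €306.6137

€306.61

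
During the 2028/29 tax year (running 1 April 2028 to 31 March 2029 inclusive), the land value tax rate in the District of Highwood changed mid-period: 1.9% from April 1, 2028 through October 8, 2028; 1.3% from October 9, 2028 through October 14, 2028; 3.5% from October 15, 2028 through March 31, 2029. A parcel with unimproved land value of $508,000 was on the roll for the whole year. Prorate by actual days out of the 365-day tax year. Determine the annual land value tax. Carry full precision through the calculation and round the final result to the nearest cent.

$13,343.00

April 1 – October 8, 2028: 191 days at 1.9% → $508,000 × 1.9% × 191/365 = $5,050.7726
October 9 – October 14, 2028: 6 days at 1.3% → $508,000 × 1.3% × 6/365 = $108.5589
October 15, 2028 – March 31, 2029: 168 days at 3.5% → $508,000 × 3.5% × 168/365 = $8,183.6712
Total = $13,343.0027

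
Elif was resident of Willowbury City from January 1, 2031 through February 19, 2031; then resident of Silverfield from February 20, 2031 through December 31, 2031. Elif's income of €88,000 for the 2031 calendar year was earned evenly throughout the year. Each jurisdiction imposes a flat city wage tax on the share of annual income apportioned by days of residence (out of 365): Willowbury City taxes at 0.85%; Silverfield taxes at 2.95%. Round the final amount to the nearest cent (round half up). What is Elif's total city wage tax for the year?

€2,342.85

Willowbury City, January 1 – February 19, 2031: 50 days → €88,000 × 0.85% × 50/365 = €102.4658
Silverfield, February 20 – December 31, 2031: 315 days → €88,000 × 2.95% × 315/365 = €2,240.3836
Total = €2,342.8493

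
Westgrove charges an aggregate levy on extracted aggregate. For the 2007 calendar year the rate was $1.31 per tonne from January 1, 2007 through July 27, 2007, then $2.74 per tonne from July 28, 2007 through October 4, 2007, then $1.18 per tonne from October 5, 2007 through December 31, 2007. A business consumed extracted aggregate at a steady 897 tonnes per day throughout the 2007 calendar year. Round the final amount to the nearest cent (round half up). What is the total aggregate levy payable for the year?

$507,145.86

January 1 – July 27, 2007: 208 days × 897 tonnes/day = 186,576 tonnes at $1.31/tonne → $244,414.56
July 28 – October 4, 2007: 69 days × 897 tonnes/day = 61,893 tonnes at $2.74/tonne → $169,586.82
October 5 – December 31, 2007: 88 days × 897 tonnes/day = 78,936 tonnes at $1.18/tonne → $93,144.48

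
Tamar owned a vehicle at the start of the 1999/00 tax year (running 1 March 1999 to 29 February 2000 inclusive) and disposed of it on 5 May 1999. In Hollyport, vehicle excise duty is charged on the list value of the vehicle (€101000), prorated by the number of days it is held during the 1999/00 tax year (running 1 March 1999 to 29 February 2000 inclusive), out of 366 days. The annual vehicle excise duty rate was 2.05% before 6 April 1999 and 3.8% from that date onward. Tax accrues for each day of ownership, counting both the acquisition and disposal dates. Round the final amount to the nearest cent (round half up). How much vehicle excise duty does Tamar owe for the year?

1 March – 5 April 1999: 36 days at 2.05% → €101000 × 2.05% × 36/366 = €203.6557
6 April – 5 May 1999: 30 days at 3.8% → €101000 × 3.8% × 30/366 = €314.5902
Total = €518.2459

€518.25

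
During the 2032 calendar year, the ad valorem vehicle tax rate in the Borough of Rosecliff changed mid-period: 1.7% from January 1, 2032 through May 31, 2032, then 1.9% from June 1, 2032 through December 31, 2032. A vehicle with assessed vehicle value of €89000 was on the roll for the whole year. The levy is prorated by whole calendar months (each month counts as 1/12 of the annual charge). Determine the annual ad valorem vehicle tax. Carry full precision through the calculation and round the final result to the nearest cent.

January 1 – May 31, 2032: 5 months at 1.7% → €89000 × 1.7% × 5/12 = €630.4167
June 1 – December 31, 2032: 7 months at 1.9% → €89000 × 1.9% × 7/12 = €986.4167
Total = €1616.8333

€1616.83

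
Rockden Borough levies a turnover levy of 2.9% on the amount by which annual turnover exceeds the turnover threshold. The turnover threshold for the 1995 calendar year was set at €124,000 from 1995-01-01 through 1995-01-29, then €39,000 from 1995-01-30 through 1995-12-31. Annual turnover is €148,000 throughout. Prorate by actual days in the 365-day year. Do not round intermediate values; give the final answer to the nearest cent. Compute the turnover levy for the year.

1995-01-01 to 1995-01-29: 29 days, exemption €124,000 → (€148,000 − €124,000) × 2.9% × 29/365 = €55.2986
1995-01-30 to 1995-12-31: 336 days, exemption €39,000 → (€148,000 − €39,000) × 2.9% × 336/365 = €2,909.8521
Total = €2,965.1507

€2,965.15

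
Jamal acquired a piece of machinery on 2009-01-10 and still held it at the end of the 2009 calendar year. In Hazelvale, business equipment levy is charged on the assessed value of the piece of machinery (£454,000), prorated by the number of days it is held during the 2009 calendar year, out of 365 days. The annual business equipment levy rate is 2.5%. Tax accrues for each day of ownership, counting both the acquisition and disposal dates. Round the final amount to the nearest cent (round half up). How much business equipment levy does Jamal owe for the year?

Days held (2009-01-10 to 2009-12-31): 356 out of 365
Tax = £454,000 × 2.5% × 356/365 = £11,070.1370

£11,070.14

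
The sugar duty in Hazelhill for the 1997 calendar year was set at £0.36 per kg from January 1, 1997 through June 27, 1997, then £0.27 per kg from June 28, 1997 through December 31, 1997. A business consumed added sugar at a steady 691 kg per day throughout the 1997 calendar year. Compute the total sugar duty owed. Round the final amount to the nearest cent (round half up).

£79,167.87

January 1 – June 27, 1997: 178 days × 691 kg/day = 122,998 kg at £0.36/kg → £44,279.28
June 28 – December 31, 1997: 187 days × 691 kg/day = 129,217 kg at £0.27/kg → £34,888.59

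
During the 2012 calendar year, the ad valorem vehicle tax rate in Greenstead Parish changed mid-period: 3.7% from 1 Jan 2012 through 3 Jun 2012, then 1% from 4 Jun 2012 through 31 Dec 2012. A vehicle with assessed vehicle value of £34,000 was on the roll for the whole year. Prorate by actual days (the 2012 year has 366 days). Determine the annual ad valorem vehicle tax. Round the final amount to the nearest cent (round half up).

£728.77

1 Jan – 3 Jun 2012: 155 days at 3.7% → £34,000 × 3.7% × 155/366 = £532.7596
4 Jun – 31 Dec 2012: 211 days at 1% → £34,000 × 1% × 211/366 = £196.0109
Total = £728.7705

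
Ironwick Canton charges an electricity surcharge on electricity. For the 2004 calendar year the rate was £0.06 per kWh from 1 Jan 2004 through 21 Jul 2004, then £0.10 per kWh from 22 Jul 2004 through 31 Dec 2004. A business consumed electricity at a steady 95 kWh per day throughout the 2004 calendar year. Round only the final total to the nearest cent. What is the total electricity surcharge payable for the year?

£2,705.60

1 Jan – 21 Jul 2004: 203 days × 95 kWh/day = 19,285 kWh at £0.06/kWh → £1,157.10
22 Jul – 31 Dec 2004: 163 days × 95 kWh/day = 15,485 kWh at £0.10/kWh → £1,548.50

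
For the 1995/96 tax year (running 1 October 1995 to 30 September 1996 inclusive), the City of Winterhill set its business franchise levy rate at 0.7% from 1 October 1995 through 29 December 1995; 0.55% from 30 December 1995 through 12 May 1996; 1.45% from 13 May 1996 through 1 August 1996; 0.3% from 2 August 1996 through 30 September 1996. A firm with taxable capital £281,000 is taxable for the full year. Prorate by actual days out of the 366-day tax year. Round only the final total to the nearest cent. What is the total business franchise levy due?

1 October – 29 December 1995: 90 days at 0.7% → £281,000 × 0.7% × 90/366 = £483.6885
30 December 1995 – 12 May 1996: 135 days at 0.55% → £281,000 × 0.55% × 135/366 = £570.0615
13 May – 1 August 1996: 81 days at 1.45% → £281,000 × 1.45% × 81/366 = £901.7336
2 August – 30 September 1996: 60 days at 0.3% → £281,000 × 0.3% × 60/366 = £138.1967
Total = £2,093.6803

£2,093.68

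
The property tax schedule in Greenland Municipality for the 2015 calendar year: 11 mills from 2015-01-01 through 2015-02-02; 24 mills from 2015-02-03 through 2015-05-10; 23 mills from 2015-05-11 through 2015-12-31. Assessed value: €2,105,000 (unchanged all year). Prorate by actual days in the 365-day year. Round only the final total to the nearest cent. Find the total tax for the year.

€46,690.63

2015-01-01 to 2015-02-02: 33 days at 11 mills → €2,105,000 × 1.1% × 33/365 = €2,093.4658
2015-02-03 to 2015-05-10: 97 days at 24 mills → €2,105,000 × 2.4% × 97/365 = €13,425.8630
2015-05-11 to 2015-12-31: 235 days at 23 mills → €2,105,000 × 2.3% × 235/365 = €31,171.3014
Total = €46,690.6301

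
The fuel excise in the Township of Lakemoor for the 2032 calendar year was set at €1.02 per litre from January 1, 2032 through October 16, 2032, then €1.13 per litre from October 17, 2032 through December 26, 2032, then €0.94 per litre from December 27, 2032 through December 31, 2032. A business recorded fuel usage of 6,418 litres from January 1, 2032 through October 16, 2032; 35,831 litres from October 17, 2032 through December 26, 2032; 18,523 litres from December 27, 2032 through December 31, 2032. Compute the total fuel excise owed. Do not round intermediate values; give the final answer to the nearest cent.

January 1 – October 16, 2032: 6,418 litres at €1.02/litre → €6,546.36
October 17 – December 26, 2032: 35,831 litres at €1.13/litre → €40,489.03
December 27 – December 31, 2032: 18,523 litres at €0.94/litre → €17,411.62

€64,447.01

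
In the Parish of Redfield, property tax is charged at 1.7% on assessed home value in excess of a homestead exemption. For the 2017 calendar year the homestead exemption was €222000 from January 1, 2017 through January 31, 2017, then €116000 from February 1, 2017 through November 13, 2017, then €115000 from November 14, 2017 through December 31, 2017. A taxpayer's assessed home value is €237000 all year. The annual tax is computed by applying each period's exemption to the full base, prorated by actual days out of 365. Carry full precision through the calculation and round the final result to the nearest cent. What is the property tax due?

€1906.19

January 1 – January 31, 2017: 31 days, exemption €222000 → (€237000 − €222000) × 1.7% × 31/365 = €21.6575
February 1 – November 13, 2017: 286 days, exemption €116000 → (€237000 − €116000) × 1.7% × 286/365 = €1611.7863
November 14 – December 31, 2017: 48 days, exemption €115000 → (€237000 − €115000) × 1.7% × 48/365 = €272.7452
Total = €1906.1890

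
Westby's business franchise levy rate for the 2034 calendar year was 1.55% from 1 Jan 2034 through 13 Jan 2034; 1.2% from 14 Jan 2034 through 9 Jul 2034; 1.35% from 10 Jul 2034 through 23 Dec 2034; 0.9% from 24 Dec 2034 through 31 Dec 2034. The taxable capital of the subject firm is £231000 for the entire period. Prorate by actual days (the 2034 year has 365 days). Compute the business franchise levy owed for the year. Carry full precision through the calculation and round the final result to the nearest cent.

1 Jan – 13 Jan 2034: 13 days at 1.55% → £231000 × 1.55% × 13/365 = £127.5247
14 Jan – 9 Jul 2034: 177 days at 1.2% → £231000 × 1.2% × 177/365 = £1344.2301
10 Jul – 23 Dec 2034: 167 days at 1.35% → £231000 × 1.35% × 167/365 = £1426.8205
24 Dec – 31 Dec 2034: 8 days at 0.9% → £231000 × 0.9% × 8/365 = £45.5671
Total = £2944.1425

£2944.14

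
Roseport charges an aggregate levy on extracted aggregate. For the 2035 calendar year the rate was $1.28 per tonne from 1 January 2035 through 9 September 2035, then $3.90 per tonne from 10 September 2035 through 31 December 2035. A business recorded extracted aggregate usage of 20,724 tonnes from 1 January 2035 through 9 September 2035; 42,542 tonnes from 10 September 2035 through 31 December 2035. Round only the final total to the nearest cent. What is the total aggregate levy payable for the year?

1 January – 9 September 2035: 20,724 tonnes at $1.28/tonne → $26,526.72
10 September – 31 December 2035: 42,542 tonnes at $3.90/tonne → $165,913.80

$192,440.52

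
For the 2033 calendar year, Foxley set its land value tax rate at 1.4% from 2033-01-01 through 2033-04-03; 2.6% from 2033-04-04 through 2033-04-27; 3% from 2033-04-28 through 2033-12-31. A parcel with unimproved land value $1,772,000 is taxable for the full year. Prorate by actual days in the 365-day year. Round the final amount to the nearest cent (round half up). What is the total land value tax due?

$45,470.01

2033-01-01 to 2033-04-03: 93 days at 1.4% → $1,772,000 × 1.4% × 93/365 = $6,320.9425
2033-04-04 to 2033-04-27: 24 days at 2.6% → $1,772,000 × 2.6% × 24/365 = $3,029.3918
2033-04-28 to 2033-12-31: 248 days at 3% → $1,772,000 × 3% × 248/365 = $36,119.6712
Total = $45,470.0055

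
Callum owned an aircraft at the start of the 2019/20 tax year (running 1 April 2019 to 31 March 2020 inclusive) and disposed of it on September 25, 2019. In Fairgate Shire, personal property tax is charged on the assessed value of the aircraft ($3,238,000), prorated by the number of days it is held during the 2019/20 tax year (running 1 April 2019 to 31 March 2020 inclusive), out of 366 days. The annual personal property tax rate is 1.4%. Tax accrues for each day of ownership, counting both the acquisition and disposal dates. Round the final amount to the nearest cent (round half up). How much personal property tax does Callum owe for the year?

Days held (April 1 – September 25, 2019): 178 out of 366
Tax = $3,238,000 × 1.4% × 178/366 = $22,046.7104

$22,046.71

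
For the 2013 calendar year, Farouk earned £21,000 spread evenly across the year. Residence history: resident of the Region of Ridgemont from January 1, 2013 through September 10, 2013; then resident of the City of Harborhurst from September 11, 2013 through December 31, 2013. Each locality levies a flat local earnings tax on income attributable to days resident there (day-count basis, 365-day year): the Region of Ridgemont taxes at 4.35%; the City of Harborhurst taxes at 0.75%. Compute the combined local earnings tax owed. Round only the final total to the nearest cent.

£681.52

The Region of Ridgemont, January 1 – September 10, 2013: 253 days → £21,000 × 4.35% × 253/365 = £633.1932
The City of Harborhurst, September 11 – December 31, 2013: 112 days → £21,000 × 0.75% × 112/365 = £48.3288
Total = £681.5219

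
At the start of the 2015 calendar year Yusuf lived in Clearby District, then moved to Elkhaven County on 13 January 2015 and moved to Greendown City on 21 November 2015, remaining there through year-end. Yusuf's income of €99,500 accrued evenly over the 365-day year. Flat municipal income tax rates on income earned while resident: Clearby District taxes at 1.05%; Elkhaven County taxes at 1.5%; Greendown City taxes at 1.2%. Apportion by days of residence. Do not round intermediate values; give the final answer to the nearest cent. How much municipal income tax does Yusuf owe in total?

Clearby District, 1 January – 12 January 2015: 12 days → €99,500 × 1.05% × 12/365 = €34.3479
Elkhaven County, 13 January – 20 November 2015: 312 days → €99,500 × 1.5% × 312/365 = €1,275.7808
Greendown City, 21 November – 31 December 2015: 41 days → €99,500 × 1.2% × 41/365 = €134.1205
Total = €1,444.2493

€1,444.25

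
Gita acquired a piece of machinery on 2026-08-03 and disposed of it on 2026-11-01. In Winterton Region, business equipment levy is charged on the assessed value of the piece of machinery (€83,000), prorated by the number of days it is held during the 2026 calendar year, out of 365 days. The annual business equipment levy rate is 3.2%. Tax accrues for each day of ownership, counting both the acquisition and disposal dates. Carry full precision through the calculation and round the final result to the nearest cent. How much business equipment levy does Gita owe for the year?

€662.18

Days held (2026-08-03 to 2026-11-01): 91 out of 365
Tax = €83,000 × 3.2% × 91/365 = €662.1808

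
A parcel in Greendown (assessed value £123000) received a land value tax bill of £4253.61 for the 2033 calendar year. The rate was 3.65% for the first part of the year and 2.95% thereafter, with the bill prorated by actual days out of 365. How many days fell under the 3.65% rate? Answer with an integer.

265 days

Let d = days at the first rate; then 365 − d days at the second rate.
£123000 × [3.65%·d + 2.95%·(365−d)] / 365 = £4253.61
Solving gives d = 265, so the new rate took effect on September 23, 2033.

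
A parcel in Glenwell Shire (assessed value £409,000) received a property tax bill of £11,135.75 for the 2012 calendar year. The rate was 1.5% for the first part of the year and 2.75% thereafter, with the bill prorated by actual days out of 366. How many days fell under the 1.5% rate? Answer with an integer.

Let d = days at the first rate; then 366 − d days at the second rate.
£409,000 × [1.5%·d + 2.75%·(366−d)] / 366 = £11,135.75
Solving gives d = 8, so the new rate took effect on 9 Jan 2012.

8 days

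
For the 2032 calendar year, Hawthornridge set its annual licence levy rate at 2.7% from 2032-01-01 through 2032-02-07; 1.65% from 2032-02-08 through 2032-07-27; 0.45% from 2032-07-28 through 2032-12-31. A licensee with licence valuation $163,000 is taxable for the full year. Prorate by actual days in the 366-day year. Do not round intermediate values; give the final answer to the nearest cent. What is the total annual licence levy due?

2032-01-01 to 2032-02-07: 38 days at 2.7% → $163,000 × 2.7% × 38/366 = $456.9344
2032-02-08 to 2032-07-27: 171 days at 1.65% → $163,000 × 1.65% × 171/366 = $1,256.5697
2032-07-28 to 2032-12-31: 157 days at 0.45% → $163,000 × 0.45% × 157/366 = $314.6434
Total = $2,028.1475

$2,028.15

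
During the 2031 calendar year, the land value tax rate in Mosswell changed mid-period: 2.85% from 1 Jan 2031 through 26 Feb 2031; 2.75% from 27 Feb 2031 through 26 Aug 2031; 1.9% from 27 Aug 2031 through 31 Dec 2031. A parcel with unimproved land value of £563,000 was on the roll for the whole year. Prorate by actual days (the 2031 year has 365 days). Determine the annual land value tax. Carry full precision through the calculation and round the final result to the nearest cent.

£13,905.33

1 Jan – 26 Feb 2031: 57 days at 2.85% → £563,000 × 2.85% × 57/365 = £2,505.7356
27 Feb – 26 Aug 2031: 181 days at 2.75% → £563,000 × 2.75% × 181/365 = £7,677.6233
27 Aug – 31 Dec 2031: 127 days at 1.9% → £563,000 × 1.9% × 127/365 = £3,721.9699
Total = £13,905.3288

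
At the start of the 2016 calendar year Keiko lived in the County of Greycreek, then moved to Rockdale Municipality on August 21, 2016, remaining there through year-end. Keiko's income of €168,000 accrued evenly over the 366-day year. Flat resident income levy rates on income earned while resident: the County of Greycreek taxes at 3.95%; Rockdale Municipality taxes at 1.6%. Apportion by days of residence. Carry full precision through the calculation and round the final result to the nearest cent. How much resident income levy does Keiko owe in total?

The County of Greycreek, January 1 – August 20, 2016: 233 days → €168,000 × 3.95% × 233/366 = €4,224.5574
Rockdale Municipality, August 21 – December 31, 2016: 133 days → €168,000 × 1.6% × 133/366 = €976.7869
Total = €5,201.3443

€5,201.34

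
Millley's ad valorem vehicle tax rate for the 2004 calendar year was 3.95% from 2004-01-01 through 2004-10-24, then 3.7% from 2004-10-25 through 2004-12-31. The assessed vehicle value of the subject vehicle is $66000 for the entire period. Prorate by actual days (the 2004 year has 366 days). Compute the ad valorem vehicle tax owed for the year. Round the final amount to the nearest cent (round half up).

$2576.34

2004-01-01 to 2004-10-24: 298 days at 3.95% → $66000 × 3.95% × 298/366 = $2122.6393
2004-10-25 to 2004-12-31: 68 days at 3.7% → $66000 × 3.7% × 68/366 = $453.7049
Total = $2576.3443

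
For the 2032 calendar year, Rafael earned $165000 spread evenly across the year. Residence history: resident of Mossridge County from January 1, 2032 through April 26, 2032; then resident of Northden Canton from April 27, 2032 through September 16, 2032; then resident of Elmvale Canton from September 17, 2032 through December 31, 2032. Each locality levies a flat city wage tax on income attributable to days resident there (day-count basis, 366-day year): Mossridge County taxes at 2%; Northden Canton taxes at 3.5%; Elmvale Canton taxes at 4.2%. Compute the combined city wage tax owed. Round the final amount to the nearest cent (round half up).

Mossridge County, January 1 – April 26, 2032: 117 days → $165000 × 2% × 117/366 = $1054.9180
Northden Canton, April 27 – September 16, 2032: 143 days → $165000 × 3.5% × 143/366 = $2256.3525
Elmvale Canton, September 17 – December 31, 2032: 106 days → $165000 × 4.2% × 106/366 = $2007.0492
Total = $5318.3197

$5318.32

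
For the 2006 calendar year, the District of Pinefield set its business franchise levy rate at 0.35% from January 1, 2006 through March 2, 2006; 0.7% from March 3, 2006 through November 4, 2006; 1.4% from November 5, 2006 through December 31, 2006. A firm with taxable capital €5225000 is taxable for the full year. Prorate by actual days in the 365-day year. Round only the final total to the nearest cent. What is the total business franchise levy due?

€39230.45

January 1 – March 2, 2006: 61 days at 0.35% → €5225000 × 0.35% × 61/365 = €3056.2671
March 3 – November 4, 2006: 247 days at 0.7% → €5225000 × 0.7% × 247/365 = €24750.7534
November 5 – December 31, 2006: 57 days at 1.4% → €5225000 × 1.4% × 57/365 = €11423.4247
Total = €39230.4452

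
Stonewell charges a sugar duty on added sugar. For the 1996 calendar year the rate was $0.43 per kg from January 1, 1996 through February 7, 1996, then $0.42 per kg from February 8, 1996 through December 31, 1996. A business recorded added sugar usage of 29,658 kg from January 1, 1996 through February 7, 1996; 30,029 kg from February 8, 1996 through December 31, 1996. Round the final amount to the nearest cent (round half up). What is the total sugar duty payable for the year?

$25,365.12

January 1 – February 7, 1996: 29,658 kg at $0.43/kg → $12,752.94
February 8 – December 31, 1996: 30,029 kg at $0.42/kg → $12,612.18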